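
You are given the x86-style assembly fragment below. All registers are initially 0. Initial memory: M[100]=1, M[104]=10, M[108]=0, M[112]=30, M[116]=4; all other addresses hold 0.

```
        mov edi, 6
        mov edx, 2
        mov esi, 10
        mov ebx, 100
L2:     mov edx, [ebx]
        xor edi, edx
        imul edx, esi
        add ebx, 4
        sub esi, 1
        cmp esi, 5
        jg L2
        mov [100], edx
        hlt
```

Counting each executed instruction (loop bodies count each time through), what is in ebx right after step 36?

mov edi, 6 → edi=6
mov edx, 2 → edx=2
mov esi, 10 → esi=10
mov ebx, 100 → ebx=100
mov edx, [ebx] → edx=M[100]=1
xor edi, edx → edi=6^1=7
imul edx, esi → edx=1*10=10
add ebx, 4 → ebx=100+4=104
sub esi, 1 → esi=10-1=9
cmp esi, 5  (cmp 9,5)
jg L2: taken
mov edx, [ebx] → edx=M[104]=10
xor edi, edx → edi=7^10=13
imul edx, esi → edx=10*9=90
add ebx, 4 → ebx=104+4=108
sub esi, 1 → esi=9-1=8
cmp esi, 5  (cmp 8,5)
jg L2: taken
mov edx, [ebx] → edx=M[108]=0
xor edi, edx → edi=13^0=13
imul edx, esi → edx=0*8=0
add ebx, 4 → ebx=108+4=112
sub esi, 1 → esi=8-1=7
cmp esi, 5  (cmp 7,5)
jg L2: taken
mov edx, [ebx] → edx=M[112]=30
xor edi, edx → edi=13^30=19
imul edx, esi → edx=30*7=210
add ebx, 4 → ebx=112+4=116
sub esi, 1 → esi=7-1=6
cmp esi, 5  (cmp 6,5)
jg L2: taken
mov edx, [ebx] → edx=M[116]=4
xor edi, edx → edi=19^4=23
imul edx, esi → edx=4*6=24
add ebx, 4 → ebx=116+4=120
After step 36: ebx = 120.

120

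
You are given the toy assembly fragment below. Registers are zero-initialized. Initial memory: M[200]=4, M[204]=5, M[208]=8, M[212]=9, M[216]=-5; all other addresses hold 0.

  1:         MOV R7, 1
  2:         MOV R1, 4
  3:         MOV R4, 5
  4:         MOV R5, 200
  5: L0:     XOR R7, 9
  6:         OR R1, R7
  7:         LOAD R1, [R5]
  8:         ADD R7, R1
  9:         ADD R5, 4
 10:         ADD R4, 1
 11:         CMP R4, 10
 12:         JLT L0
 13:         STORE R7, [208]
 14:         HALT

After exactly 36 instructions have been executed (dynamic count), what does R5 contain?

216

MOV R7, 1 → R7=1
MOV R1, 4 → R1=4
MOV R4, 5 → R4=5
MOV R5, 200 → R5=200
XOR R7, 9 → R7=1^9=8
OR R1, R7 → R1=4|8=12
LOAD R1, [R5] → R1=M[200]=4
ADD R7, R1 → R7=8+4=12
ADD R5, 4 → R5=200+4=204
ADD R4, 1 → R4=5+1=6
CMP R4, 10  (cmp 6,10)
JLT L0: taken
XOR R7, 9 → R7=12^9=5
OR R1, R7 → R1=4|5=5
LOAD R1, [R5] → R1=M[204]=5
ADD R7, R1 → R7=5+5=10
ADD R5, 4 → R5=204+4=208
ADD R4, 1 → R4=6+1=7
CMP R4, 10  (cmp 7,10)
JLT L0: taken
XOR R7, 9 → R7=10^9=3
OR R1, R7 → R1=5|3=7
LOAD R1, [R5] → R1=M[208]=8
ADD R7, R1 → R7=3+8=11
ADD R5, 4 → R5=208+4=212
ADD R4, 1 → R4=7+1=8
CMP R4, 10  (cmp 8,10)
JLT L0: taken
XOR R7, 9 → R7=11^9=2
OR R1, R7 → R1=8|2=10
LOAD R1, [R5] → R1=M[212]=9
ADD R7, R1 → R7=2+9=11
ADD R5, 4 → R5=212+4=216
ADD R4, 1 → R4=8+1=9
CMP R4, 10  (cmp 9,10)
JLT L0: taken
After step 36: R5 = 216.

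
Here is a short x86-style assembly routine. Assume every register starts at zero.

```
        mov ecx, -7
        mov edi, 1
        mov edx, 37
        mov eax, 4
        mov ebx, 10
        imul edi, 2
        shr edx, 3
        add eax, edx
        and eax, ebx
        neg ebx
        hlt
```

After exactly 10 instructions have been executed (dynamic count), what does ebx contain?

ecx=-7
edi=1
edx=37
eax=4
ebx=10
edi=1*2=2
edx=37>>3=4
eax=4+4=8
eax=8&10=8
ebx=-(10)=-10
After step 10: ebx = -10.

-10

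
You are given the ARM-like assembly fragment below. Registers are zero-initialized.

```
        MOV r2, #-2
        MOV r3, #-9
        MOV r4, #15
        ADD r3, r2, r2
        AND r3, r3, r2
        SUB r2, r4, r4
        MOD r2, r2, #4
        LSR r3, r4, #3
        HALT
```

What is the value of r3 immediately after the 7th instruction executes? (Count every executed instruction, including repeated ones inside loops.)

r2=-2
r3=-9
r4=15
r3=(-2)+(-2)=-4
r3=(-4)&(-2)=-4
r2=15-15=0
r2=0%4=0
After step 7: r3 = -4.

-4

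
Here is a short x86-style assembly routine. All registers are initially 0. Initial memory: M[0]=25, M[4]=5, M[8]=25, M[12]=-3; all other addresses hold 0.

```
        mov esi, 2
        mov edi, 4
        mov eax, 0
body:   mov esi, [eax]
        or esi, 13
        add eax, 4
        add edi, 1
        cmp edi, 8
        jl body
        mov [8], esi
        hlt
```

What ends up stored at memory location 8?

after mov esi, 2: esi=2
after mov edi, 4: edi=4
after mov eax, 0: eax=0
after mov esi, [eax]: esi=M[0]=25
after or esi, 13: esi=25|13=29
after add eax, 4: eax=0+4=4
after add edi, 1: edi=4+1=5
cmp edi, 8  (cmp 5,8)
jl body: taken
after mov esi, [eax]: esi=M[4]=5
after or esi, 13: esi=5|13=13
after add eax, 4: eax=4+4=8
after add edi, 1: edi=5+1=6
cmp edi, 8  (cmp 6,8)
jl body: taken
after mov esi, [eax]: esi=M[8]=25
after or esi, 13: esi=25|13=29
after add eax, 4: eax=8+4=12
after add edi, 1: edi=6+1=7
cmp edi, 8  (cmp 7,8)
jl body: taken
after mov esi, [eax]: esi=M[12]=-3
after or esi, 13: esi=(-3)|13=-3
after add eax, 4: eax=12+4=16
after add edi, 1: edi=7+1=8
cmp edi, 8  (cmp 8,8)
jl body: not taken
mov [8], esi → M[8]=-3
halt.

-3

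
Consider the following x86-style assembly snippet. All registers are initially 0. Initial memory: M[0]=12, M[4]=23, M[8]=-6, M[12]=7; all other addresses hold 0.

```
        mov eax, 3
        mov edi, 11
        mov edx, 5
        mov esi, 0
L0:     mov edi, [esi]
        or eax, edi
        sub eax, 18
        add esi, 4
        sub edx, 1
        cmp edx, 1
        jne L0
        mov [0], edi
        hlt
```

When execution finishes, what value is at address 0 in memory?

7

mov eax, 3 → eax=3
mov edi, 11 → edi=11
mov edx, 5 → edx=5
mov esi, 0 → esi=0
mov edi, [esi] → edi=M[0]=12
or eax, edi → eax=3|12=15
sub eax, 18 → eax=15-18=-3
add esi, 4 → esi=0+4=4
sub edx, 1 → edx=5-1=4
cmp edx, 1  (cmp 4,1)
jne L0: taken
mov edi, [esi] → edi=M[4]=23
or eax, edi → eax=(-3)|23=-1
sub eax, 18 → eax=(-1)-18=-19
add esi, 4 → esi=4+4=8
sub edx, 1 → edx=4-1=3
cmp edx, 1  (cmp 3,1)
jne L0: taken
mov edi, [esi] → edi=M[8]=-6
or eax, edi → eax=(-19)|(-6)=-1
sub eax, 18 → eax=(-1)-18=-19
add esi, 4 → esi=8+4=12
sub edx, 1 → edx=3-1=2
cmp edx, 1  (cmp 2,1)
jne L0: taken
mov edi, [esi] → edi=M[12]=7
or eax, edi → eax=(-19)|7=-17
sub eax, 18 → eax=(-17)-18=-35
add esi, 4 → esi=12+4=16
sub edx, 1 → edx=2-1=1
cmp edx, 1  (cmp 1,1)
jne L0: not taken
mov [0], edi → M[0]=7
halt.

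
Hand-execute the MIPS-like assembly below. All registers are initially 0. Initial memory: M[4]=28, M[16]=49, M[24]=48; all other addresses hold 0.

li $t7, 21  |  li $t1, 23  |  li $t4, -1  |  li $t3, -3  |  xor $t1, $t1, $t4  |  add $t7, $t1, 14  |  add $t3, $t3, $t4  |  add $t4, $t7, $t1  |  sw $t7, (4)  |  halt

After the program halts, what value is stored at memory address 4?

after li $t7, 21: $t7=21
after li $t1, 23: $t1=23
after li $t4, -1: $t4=-1
after li $t3, -3: $t3=-3
after xor $t1, $t1, $t4: $t1=23^(-1)=-24
after add $t7, $t1, 14: $t7=(-24)+14=-10
after add $t3, $t3, $t4: $t3=(-3)+(-1)=-4
after add $t4, $t7, $t1: $t4=(-10)+(-24)=-34
sw $t7, (4) → M[4]=-10
halt.

-10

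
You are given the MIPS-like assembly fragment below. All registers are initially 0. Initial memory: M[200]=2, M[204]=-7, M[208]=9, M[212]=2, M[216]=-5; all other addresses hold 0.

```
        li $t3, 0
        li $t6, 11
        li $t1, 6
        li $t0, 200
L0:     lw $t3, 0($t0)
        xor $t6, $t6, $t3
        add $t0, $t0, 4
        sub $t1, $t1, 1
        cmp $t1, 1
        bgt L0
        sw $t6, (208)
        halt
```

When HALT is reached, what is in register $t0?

after li $t3, 0: $t3=0
after li $t6, 11: $t6=11
after li $t1, 6: $t1=6
after li $t0, 200: $t0=200
after lw $t3, 0($t0): $t3=M[200]=2
after xor $t6, $t6, $t3: $t6=11^2=9
after add $t0, $t0, 4: $t0=200+4=204
after sub $t1, $t1, 1: $t1=6-1=5
cmp $t1, 1  (cmp 5,1)
bgt L0: taken
after lw $t3, 0($t0): $t3=M[204]=-7
after xor $t6, $t6, $t3: $t6=9^(-7)=-16
after add $t0, $t0, 4: $t0=204+4=208
after sub $t1, $t1, 1: $t1=5-1=4
cmp $t1, 1  (cmp 4,1)
bgt L0: taken
after lw $t3, 0($t0): $t3=M[208]=9
after xor $t6, $t6, $t3: $t6=(-16)^9=-7
after add $t0, $t0, 4: $t0=208+4=212
after sub $t1, $t1, 1: $t1=4-1=3
cmp $t1, 1  (cmp 3,1)
bgt L0: taken
after lw $t3, 0($t0): $t3=M[212]=2
after xor $t6, $t6, $t3: $t6=(-7)^2=-5
after add $t0, $t0, 4: $t0=212+4=216
after sub $t1, $t1, 1: $t1=3-1=2
cmp $t1, 1  (cmp 2,1)
bgt L0: taken
after lw $t3, 0($t0): $t3=M[216]=-5
after xor $t6, $t6, $t3: $t6=(-5)^(-5)=0
after add $t0, $t0, 4: $t0=216+4=220
after sub $t1, $t1, 1: $t1=2-1=1
cmp $t1, 1  (cmp 1,1)
bgt L0: not taken
sw $t6, (208) → M[208]=0
halt.

220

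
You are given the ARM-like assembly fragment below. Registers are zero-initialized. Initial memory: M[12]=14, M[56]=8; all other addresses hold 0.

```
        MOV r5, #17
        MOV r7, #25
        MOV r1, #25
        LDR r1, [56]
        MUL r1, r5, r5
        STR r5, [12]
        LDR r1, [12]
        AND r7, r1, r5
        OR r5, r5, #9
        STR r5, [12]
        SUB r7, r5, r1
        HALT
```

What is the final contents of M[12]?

MOV r5, #17 → r5=17
MOV r7, #25 → r7=25
MOV r1, #25 → r1=25
LDR r1, [56] → r1=M[56]=8
MUL r1, r5, r5 → r1=17*17=289
STR r5, [12] → M[12]=17
LDR r1, [12] → r1=M[12]=17
AND r7, r1, r5 → r7=17&17=17
OR r5, r5, #9 → r5=17|9=25
STR r5, [12] → M[12]=25
SUB r7, r5, r1 → r7=25-17=8
halt.

25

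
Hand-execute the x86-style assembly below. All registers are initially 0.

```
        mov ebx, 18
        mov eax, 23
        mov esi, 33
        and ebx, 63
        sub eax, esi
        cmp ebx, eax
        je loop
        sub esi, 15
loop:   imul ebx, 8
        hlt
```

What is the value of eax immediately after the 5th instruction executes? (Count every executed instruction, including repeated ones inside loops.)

ebx=18
eax=23
esi=33
ebx=18&63=18
eax=23-33=-10
After step 5: eax = -10.

-10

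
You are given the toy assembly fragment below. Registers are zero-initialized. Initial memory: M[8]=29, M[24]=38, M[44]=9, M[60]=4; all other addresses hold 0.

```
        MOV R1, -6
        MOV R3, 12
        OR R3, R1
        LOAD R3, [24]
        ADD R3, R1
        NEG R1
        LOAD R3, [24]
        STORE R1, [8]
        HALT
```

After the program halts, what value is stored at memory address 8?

MOV R1, -6 → R1=-6
MOV R3, 12 → R3=12
OR R3, R1 → R3=12|(-6)=-2
LOAD R3, [24] → R3=M[24]=38
ADD R3, R1 → R3=38+(-6)=32
NEG R1 → R1=-(-6)=6
LOAD R3, [24] → R3=M[24]=38
STORE R1, [8] → M[8]=6
halt.

6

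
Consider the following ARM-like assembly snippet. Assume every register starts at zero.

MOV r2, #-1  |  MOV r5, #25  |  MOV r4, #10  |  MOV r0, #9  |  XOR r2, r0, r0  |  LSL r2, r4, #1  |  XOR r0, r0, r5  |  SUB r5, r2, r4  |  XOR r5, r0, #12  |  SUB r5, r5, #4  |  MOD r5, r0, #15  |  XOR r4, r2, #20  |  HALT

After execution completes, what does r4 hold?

0

MOV r2, #-1 → r2=-1
MOV r5, #25 → r5=25
MOV r4, #10 → r4=10
MOV r0, #9 → r0=9
XOR r2, r0, r0 → r2=9^9=0
LSL r2, r4, #1 → r2=10<<1=20
XOR r0, r0, r5 → r0=9^25=16
SUB r5, r2, r4 → r5=20-10=10
XOR r5, r0, #12 → r5=16^12=28
SUB r5, r5, #4 → r5=28-4=24
MOD r5, r0, #15 → r5=16%15=1
XOR r4, r2, #20 → r4=20^20=0
halt.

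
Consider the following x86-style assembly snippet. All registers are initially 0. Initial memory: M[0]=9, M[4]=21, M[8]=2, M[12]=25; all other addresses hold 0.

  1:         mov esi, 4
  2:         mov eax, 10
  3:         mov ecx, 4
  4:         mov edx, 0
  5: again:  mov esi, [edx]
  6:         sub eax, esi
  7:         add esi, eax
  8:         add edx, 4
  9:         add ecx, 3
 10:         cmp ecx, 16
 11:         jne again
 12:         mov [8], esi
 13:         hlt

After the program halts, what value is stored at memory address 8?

-22

esi=4
eax=10
ecx=4
edx=0
esi=M[0]=9
eax=10-9=1
esi=9+1=10
edx=0+4=4
ecx=4+3=7
cmp ecx, 16  (cmp 7,16)
jne again: taken
esi=M[4]=21
eax=1-21=-20
esi=21+(-20)=1
edx=4+4=8
ecx=7+3=10
cmp ecx, 16  (cmp 10,16)
jne again: taken
esi=M[8]=2
eax=(-20)-2=-22
esi=2+(-22)=-20
edx=8+4=12
ecx=10+3=13
cmp ecx, 16  (cmp 13,16)
jne again: taken
esi=M[12]=25
eax=(-22)-25=-47
esi=25+(-47)=-22
edx=12+4=16
ecx=13+3=16
cmp ecx, 16  (cmp 16,16)
jne again: not taken
mov [8], esi → M[8]=-22
halt.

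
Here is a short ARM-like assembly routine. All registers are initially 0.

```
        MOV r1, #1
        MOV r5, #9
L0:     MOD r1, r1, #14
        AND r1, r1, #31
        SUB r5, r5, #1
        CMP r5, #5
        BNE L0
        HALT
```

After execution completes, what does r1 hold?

MOV r1, #1 → r1=1
MOV r5, #9 → r5=9
MOD r1, r1, #14 → r1=1%14=1
AND r1, r1, #31 → r1=1&31=1
SUB r5, r5, #1 → r5=9-1=8
CMP r5, #5  (cmp 8,5)
BNE L0: taken
MOD r1, r1, #14 → r1=1%14=1
AND r1, r1, #31 → r1=1&31=1
SUB r5, r5, #1 → r5=8-1=7
CMP r5, #5  (cmp 7,5)
BNE L0: taken
MOD r1, r1, #14 → r1=1%14=1
AND r1, r1, #31 → r1=1&31=1
SUB r5, r5, #1 → r5=7-1=6
CMP r5, #5  (cmp 6,5)
BNE L0: taken
MOD r1, r1, #14 → r1=1%14=1
AND r1, r1, #31 → r1=1&31=1
SUB r5, r5, #1 → r5=6-1=5
CMP r5, #5  (cmp 5,5)
BNE L0: not taken
halt.

1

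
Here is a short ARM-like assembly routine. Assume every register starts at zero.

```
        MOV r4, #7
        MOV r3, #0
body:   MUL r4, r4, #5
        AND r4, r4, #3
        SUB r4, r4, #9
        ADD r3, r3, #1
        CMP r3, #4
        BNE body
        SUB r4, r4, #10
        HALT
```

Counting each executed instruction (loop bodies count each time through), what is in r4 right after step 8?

MOV r4, #7 → r4=7
MOV r3, #0 → r3=0
MUL r4, r4, #5 → r4=7*5=35
AND r4, r4, #3 → r4=35&3=3
SUB r4, r4, #9 → r4=3-9=-6
ADD r3, r3, #1 → r3=0+1=1
CMP r3, #4  (cmp 1,4)
BNE body: taken
After step 8: r4 = -6.

-6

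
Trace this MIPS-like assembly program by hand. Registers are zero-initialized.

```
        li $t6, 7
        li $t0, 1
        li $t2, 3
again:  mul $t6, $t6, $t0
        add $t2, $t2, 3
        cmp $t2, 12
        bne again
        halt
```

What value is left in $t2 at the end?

12

$t6=7
$t0=1
$t2=3
$t6=7*1=7
$t2=3+3=6
cmp $t2, 12  (cmp 6,12)
bne again: taken
$t6=7*1=7
$t2=6+3=9
cmp $t2, 12  (cmp 9,12)
bne again: taken
$t6=7*1=7
$t2=9+3=12
cmp $t2, 12  (cmp 12,12)
bne again: not taken
halt.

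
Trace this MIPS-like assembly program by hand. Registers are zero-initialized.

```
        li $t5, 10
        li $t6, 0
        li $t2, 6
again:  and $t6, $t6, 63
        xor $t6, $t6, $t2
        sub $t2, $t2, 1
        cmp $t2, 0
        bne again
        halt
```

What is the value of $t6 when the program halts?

li $t5, 10 → $t5=10
li $t6, 0 → $t6=0
li $t2, 6 → $t2=6
and $t6, $t6, 63 → $t6=0&63=0
xor $t6, $t6, $t2 → $t6=0^6=6
sub $t2, $t2, 1 → $t2=6-1=5
cmp $t2, 0  (cmp 5,0)
bne again: taken
and $t6, $t6, 63 → $t6=6&63=6
xor $t6, $t6, $t2 → $t6=6^5=3
sub $t2, $t2, 1 → $t2=5-1=4
cmp $t2, 0  (cmp 4,0)
bne again: taken
and $t6, $t6, 63 → $t6=3&63=3
xor $t6, $t6, $t2 → $t6=3^4=7
sub $t2, $t2, 1 → $t2=4-1=3
cmp $t2, 0  (cmp 3,0)
bne again: taken
and $t6, $t6, 63 → $t6=7&63=7
xor $t6, $t6, $t2 → $t6=7^3=4
sub $t2, $t2, 1 → $t2=3-1=2
cmp $t2, 0  (cmp 2,0)
bne again: taken
and $t6, $t6, 63 → $t6=4&63=4
xor $t6, $t6, $t2 → $t6=4^2=6
sub $t2, $t2, 1 → $t2=2-1=1
cmp $t2, 0  (cmp 1,0)
bne again: taken
and $t6, $t6, 63 → $t6=6&63=6
xor $t6, $t6, $t2 → $t6=6^1=7
sub $t2, $t2, 1 → $t2=1-1=0
cmp $t2, 0  (cmp 0,0)
bne again: not taken
halt.

7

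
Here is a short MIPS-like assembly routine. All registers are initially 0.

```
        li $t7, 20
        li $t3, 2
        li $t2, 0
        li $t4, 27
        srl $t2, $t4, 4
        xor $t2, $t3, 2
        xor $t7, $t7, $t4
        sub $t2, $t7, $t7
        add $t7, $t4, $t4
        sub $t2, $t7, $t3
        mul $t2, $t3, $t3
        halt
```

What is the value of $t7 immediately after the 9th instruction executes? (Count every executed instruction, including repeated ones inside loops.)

after li $t7, 20: $t7=20
after li $t3, 2: $t3=2
after li $t2, 0: $t2=0
after li $t4, 27: $t4=27
after srl $t2, $t4, 4: $t2=27>>4=1
after xor $t2, $t3, 2: $t2=2^2=0
after xor $t7, $t7, $t4: $t7=20^27=15
after sub $t2, $t7, $t7: $t2=15-15=0
after add $t7, $t4, $t4: $t7=27+27=54
After step 9: $t7 = 54.

54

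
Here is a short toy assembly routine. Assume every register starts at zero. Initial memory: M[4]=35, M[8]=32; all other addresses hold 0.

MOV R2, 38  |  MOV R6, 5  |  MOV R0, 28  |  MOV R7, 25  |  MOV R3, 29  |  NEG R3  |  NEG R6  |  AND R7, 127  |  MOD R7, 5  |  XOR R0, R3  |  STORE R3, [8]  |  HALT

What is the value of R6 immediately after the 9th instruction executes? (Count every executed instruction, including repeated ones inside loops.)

-5

after MOV R2, 38: R2=38
after MOV R6, 5: R6=5
after MOV R0, 28: R0=28
after MOV R7, 25: R7=25
after MOV R3, 29: R3=29
after NEG R3: R3=-(29)=-29
after NEG R6: R6=-(5)=-5
after AND R7, 127: R7=25&127=25
after MOD R7, 5: R7=25%5=0
After step 9: R6 = -5.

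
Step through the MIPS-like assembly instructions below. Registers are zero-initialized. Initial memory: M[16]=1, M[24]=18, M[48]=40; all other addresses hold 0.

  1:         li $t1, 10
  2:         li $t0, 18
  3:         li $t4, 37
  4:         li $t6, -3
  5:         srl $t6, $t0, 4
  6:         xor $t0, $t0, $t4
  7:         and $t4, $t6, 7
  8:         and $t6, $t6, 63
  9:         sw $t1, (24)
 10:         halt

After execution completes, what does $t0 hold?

$t1=10
$t0=18
$t4=37
$t6=-3
$t6=18>>4=1
$t0=18^37=55
$t4=1&7=1
$t6=1&63=1
sw $t1, (24) → M[24]=10
halt.

55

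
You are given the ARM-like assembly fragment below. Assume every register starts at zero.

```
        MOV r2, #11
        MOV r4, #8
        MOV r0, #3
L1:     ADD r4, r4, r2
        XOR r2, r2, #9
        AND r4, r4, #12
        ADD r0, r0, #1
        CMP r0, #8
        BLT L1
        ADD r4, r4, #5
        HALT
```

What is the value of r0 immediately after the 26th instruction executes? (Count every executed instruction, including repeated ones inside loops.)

r2=11
r4=8
r0=3
r4=8+11=19
r2=11^9=2
r4=19&12=0
r0=3+1=4
CMP r0, #8  (cmp 4,8)
BLT L1: taken
r4=0+2=2
r2=2^9=11
r4=2&12=0
r0=4+1=5
CMP r0, #8  (cmp 5,8)
BLT L1: taken
r4=0+11=11
r2=11^9=2
r4=11&12=8
r0=5+1=6
CMP r0, #8  (cmp 6,8)
BLT L1: taken
r4=8+2=10
r2=2^9=11
r4=10&12=8
r0=6+1=7
CMP r0, #8  (cmp 7,8)
After step 26: r0 = 7.

7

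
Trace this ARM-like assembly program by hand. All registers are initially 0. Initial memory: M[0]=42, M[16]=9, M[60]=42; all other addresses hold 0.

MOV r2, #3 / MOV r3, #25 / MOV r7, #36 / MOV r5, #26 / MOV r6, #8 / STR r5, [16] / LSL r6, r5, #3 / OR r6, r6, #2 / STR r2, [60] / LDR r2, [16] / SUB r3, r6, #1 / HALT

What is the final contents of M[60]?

after MOV r2, #3: r2=3
after MOV r3, #25: r3=25
after MOV r7, #36: r7=36
after MOV r5, #26: r5=26
after MOV r6, #8: r6=8
STR r5, [16] → M[16]=26
after LSL r6, r5, #3: r6=26<<3=208
after OR r6, r6, #2: r6=208|2=210
STR r2, [60] → M[60]=3
after LDR r2, [16]: r2=M[16]=26
after SUB r3, r6, #1: r3=210-1=209
halt.

3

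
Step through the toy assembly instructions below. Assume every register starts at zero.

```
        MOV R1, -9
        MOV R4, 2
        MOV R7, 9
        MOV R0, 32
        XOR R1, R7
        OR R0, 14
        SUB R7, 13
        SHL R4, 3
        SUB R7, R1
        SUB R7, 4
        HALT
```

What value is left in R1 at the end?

after MOV R1, -9: R1=-9
after MOV R4, 2: R4=2
after MOV R7, 9: R7=9
after MOV R0, 32: R0=32
after XOR R1, R7: R1=(-9)^9=-2
after OR R0, 14: R0=32|14=46
after SUB R7, 13: R7=9-13=-4
after SHL R4, 3: R4=2<<3=16
after SUB R7, R1: R7=(-4)-(-2)=-2
after SUB R7, 4: R7=(-2)-4=-6
halt.

-2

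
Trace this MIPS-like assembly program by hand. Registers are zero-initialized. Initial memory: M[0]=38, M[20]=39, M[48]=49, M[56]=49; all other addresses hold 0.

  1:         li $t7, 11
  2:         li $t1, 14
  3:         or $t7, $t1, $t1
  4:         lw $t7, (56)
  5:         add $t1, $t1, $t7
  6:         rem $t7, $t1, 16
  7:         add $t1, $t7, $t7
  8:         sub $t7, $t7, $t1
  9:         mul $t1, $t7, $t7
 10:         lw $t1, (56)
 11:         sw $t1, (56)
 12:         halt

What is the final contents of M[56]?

49

li $t7, 11 → $t7=11
li $t1, 14 → $t1=14
or $t7, $t1, $t1 → $t7=14|14=14
lw $t7, (56) → $t7=M[56]=49
add $t1, $t1, $t7 → $t1=14+49=63
rem $t7, $t1, 16 → $t7=63%16=15
add $t1, $t7, $t7 → $t1=15+15=30
sub $t7, $t7, $t1 → $t7=15-30=-15
mul $t1, $t7, $t7 → $t1=(-15)*(-15)=225
lw $t1, (56) → $t1=M[56]=49
sw $t1, (56) → M[56]=49
halt.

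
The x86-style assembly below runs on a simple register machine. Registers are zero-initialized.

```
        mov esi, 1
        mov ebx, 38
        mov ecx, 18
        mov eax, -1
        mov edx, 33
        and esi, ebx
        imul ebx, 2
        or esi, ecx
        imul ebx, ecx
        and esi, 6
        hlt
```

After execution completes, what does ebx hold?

after mov esi, 1: esi=1
after mov ebx, 38: ebx=38
after mov ecx, 18: ecx=18
after mov eax, -1: eax=-1
after mov edx, 33: edx=33
after and esi, ebx: esi=1&38=0
after imul ebx, 2: ebx=38*2=76
after or esi, ecx: esi=0|18=18
after imul ebx, ecx: ebx=76*18=1368
after and esi, 6: esi=18&6=2
halt.

1368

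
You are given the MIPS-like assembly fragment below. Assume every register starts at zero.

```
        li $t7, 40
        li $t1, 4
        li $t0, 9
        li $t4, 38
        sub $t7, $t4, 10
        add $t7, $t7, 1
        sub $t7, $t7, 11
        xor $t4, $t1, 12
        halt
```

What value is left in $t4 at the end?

after li $t7, 40: $t7=40
after li $t1, 4: $t1=4
after li $t0, 9: $t0=9
after li $t4, 38: $t4=38
after sub $t7, $t4, 10: $t7=38-10=28
after add $t7, $t7, 1: $t7=28+1=29
after sub $t7, $t7, 11: $t7=29-11=18
after xor $t4, $t1, 12: $t4=4^12=8
halt.

8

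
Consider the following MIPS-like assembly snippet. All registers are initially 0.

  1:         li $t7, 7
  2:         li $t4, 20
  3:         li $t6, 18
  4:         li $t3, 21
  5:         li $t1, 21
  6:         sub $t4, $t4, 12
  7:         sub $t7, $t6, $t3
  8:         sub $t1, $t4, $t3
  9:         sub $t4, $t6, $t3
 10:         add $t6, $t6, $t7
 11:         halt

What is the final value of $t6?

after li $t7, 7: $t7=7
after li $t4, 20: $t4=20
after li $t6, 18: $t6=18
after li $t3, 21: $t3=21
after li $t1, 21: $t1=21
after sub $t4, $t4, 12: $t4=20-12=8
after sub $t7, $t6, $t3: $t7=18-21=-3
after sub $t1, $t4, $t3: $t1=8-21=-13
after sub $t4, $t6, $t3: $t4=18-21=-3
after add $t6, $t6, $t7: $t6=18+(-3)=15
halt.

15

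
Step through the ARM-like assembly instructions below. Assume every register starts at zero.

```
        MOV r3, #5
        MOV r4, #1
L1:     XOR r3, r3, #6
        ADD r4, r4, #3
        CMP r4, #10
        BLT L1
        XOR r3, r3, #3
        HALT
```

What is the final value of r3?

r3=5
r4=1
r3=5^6=3
r4=1+3=4
CMP r4, #10  (cmp 4,10)
BLT L1: taken
r3=3^6=5
r4=4+3=7
CMP r4, #10  (cmp 7,10)
BLT L1: taken
r3=5^6=3
r4=7+3=10
CMP r4, #10  (cmp 10,10)
BLT L1: not taken
r3=3^3=0
halt.

0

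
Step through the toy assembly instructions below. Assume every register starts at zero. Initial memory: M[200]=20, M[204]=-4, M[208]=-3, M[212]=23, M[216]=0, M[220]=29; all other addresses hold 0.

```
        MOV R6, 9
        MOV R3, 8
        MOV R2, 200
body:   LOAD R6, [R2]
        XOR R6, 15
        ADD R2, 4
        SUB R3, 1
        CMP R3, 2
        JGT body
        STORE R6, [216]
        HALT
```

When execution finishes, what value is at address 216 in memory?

18

MOV R6, 9 → R6=9
MOV R3, 8 → R3=8
MOV R2, 200 → R2=200
LOAD R6, [R2] → R6=M[200]=20
XOR R6, 15 → R6=20^15=27
ADD R2, 4 → R2=200+4=204
SUB R3, 1 → R3=8-1=7
CMP R3, 2  (cmp 7,2)
JGT body: taken
LOAD R6, [R2] → R6=M[204]=-4
XOR R6, 15 → R6=(-4)^15=-13
ADD R2, 4 → R2=204+4=208
SUB R3, 1 → R3=7-1=6
CMP R3, 2  (cmp 6,2)
JGT body: taken
LOAD R6, [R2] → R6=M[208]=-3
XOR R6, 15 → R6=(-3)^15=-14
ADD R2, 4 → R2=208+4=212
SUB R3, 1 → R3=6-1=5
CMP R3, 2  (cmp 5,2)
JGT body: taken
LOAD R6, [R2] → R6=M[212]=23
XOR R6, 15 → R6=23^15=24
ADD R2, 4 → R2=212+4=216
SUB R3, 1 → R3=5-1=4
CMP R3, 2  (cmp 4,2)
JGT body: taken
LOAD R6, [R2] → R6=M[216]=0
XOR R6, 15 → R6=0^15=15
ADD R2, 4 → R2=216+4=220
SUB R3, 1 → R3=4-1=3
CMP R3, 2  (cmp 3,2)
JGT body: taken
LOAD R6, [R2] → R6=M[220]=29
XOR R6, 15 → R6=29^15=18
ADD R2, 4 → R2=220+4=224
SUB R3, 1 → R3=3-1=2
CMP R3, 2  (cmp 2,2)
JGT body: not taken
STORE R6, [216] → M[216]=18
halt.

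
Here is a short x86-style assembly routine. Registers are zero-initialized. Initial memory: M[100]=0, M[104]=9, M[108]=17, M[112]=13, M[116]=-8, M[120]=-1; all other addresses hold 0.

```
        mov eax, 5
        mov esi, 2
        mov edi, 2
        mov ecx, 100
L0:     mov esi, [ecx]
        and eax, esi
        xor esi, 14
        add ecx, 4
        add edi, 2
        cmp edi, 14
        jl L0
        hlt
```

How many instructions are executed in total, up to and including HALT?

47

after mov eax, 5: eax=5
after mov esi, 2: esi=2
after mov edi, 2: edi=2
after mov ecx, 100: ecx=100
after mov esi, [ecx]: esi=M[100]=0
after and eax, esi: eax=5&0=0
after xor esi, 14: esi=0^14=14
after add ecx, 4: ecx=100+4=104
after add edi, 2: edi=2+2=4
cmp edi, 14  (cmp 4,14)
jl L0: taken
after mov esi, [ecx]: esi=M[104]=9
after and eax, esi: eax=0&9=0
after xor esi, 14: esi=9^14=7
after add ecx, 4: ecx=104+4=108
after add edi, 2: edi=4+2=6
cmp edi, 14  (cmp 6,14)
jl L0: taken
after mov esi, [ecx]: esi=M[108]=17
after and eax, esi: eax=0&17=0
after xor esi, 14: esi=17^14=31
after add ecx, 4: ecx=108+4=112
after add edi, 2: edi=6+2=8
cmp edi, 14  (cmp 8,14)
jl L0: taken
after mov esi, [ecx]: esi=M[112]=13
after and eax, esi: eax=0&13=0
after xor esi, 14: esi=13^14=3
after add ecx, 4: ecx=112+4=116
after add edi, 2: edi=8+2=10
cmp edi, 14  (cmp 10,14)
jl L0: taken
after mov esi, [ecx]: esi=M[116]=-8
after and eax, esi: eax=0&(-8)=0
after xor esi, 14: esi=(-8)^14=-10
after add ecx, 4: ecx=116+4=120
after add edi, 2: edi=10+2=12
cmp edi, 14  (cmp 12,14)
jl L0: taken
after mov esi, [ecx]: esi=M[120]=-1
after and eax, esi: eax=0&(-1)=0
after xor esi, 14: esi=(-1)^14=-15
after add ecx, 4: ecx=120+4=124
after add edi, 2: edi=12+2=14
cmp edi, 14  (cmp 14,14)
jl L0: not taken
halt.
Total executed instructions: 47.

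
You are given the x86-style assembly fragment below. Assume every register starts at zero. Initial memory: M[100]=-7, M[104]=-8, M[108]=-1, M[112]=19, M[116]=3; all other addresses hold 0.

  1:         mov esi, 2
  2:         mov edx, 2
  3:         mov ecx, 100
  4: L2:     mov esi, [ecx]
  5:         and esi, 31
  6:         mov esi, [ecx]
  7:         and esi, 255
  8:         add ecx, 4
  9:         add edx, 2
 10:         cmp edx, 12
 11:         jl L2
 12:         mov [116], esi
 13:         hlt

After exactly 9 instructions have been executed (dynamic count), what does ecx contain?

after mov esi, 2: esi=2
after mov edx, 2: edx=2
after mov ecx, 100: ecx=100
after mov esi, [ecx]: esi=M[100]=-7
after and esi, 31: esi=(-7)&31=25
after mov esi, [ecx]: esi=M[100]=-7
after and esi, 255: esi=(-7)&255=249
after add ecx, 4: ecx=100+4=104
after add edx, 2: edx=2+2=4
After step 9: ecx = 104.

104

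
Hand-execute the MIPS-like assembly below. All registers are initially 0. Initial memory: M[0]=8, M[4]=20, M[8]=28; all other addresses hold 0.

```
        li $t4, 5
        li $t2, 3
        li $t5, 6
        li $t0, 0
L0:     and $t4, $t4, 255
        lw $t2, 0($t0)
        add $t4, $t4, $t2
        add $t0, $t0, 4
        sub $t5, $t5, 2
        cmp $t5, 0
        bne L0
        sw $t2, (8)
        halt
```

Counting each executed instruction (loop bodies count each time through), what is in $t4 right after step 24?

after li $t4, 5: $t4=5
after li $t2, 3: $t2=3
after li $t5, 6: $t5=6
after li $t0, 0: $t0=0
after and $t4, $t4, 255: $t4=5&255=5
after lw $t2, 0($t0): $t2=M[0]=8
after add $t4, $t4, $t2: $t4=5+8=13
after add $t0, $t0, 4: $t0=0+4=4
after sub $t5, $t5, 2: $t5=6-2=4
cmp $t5, 0  (cmp 4,0)
bne L0: taken
after and $t4, $t4, 255: $t4=13&255=13
after lw $t2, 0($t0): $t2=M[4]=20
after add $t4, $t4, $t2: $t4=13+20=33
after add $t0, $t0, 4: $t0=4+4=8
after sub $t5, $t5, 2: $t5=4-2=2
cmp $t5, 0  (cmp 2,0)
bne L0: taken
after and $t4, $t4, 255: $t4=33&255=33
after lw $t2, 0($t0): $t2=M[8]=28
after add $t4, $t4, $t2: $t4=33+28=61
after add $t0, $t0, 4: $t0=8+4=12
after sub $t5, $t5, 2: $t5=2-2=0
cmp $t5, 0  (cmp 0,0)
After step 24: $t4 = 61.

61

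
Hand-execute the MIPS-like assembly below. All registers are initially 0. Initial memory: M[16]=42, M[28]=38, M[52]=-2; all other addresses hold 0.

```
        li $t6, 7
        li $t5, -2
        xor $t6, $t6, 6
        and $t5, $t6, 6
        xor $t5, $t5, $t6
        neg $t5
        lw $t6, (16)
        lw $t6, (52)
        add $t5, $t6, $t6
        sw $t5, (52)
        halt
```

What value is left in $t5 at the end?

$t6=7
$t5=-2
$t6=7^6=1
$t5=1&6=0
$t5=0^1=1
$t5=-(1)=-1
$t6=M[16]=42
$t6=M[52]=-2
$t5=(-2)+(-2)=-4
sw $t5, (52) → M[52]=-4
halt.

-4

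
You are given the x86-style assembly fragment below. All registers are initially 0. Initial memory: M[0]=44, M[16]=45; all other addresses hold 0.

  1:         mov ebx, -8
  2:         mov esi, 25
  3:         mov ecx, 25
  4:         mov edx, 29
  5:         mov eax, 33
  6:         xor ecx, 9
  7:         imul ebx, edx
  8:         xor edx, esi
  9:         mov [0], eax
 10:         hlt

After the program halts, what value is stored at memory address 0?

33

ebx=-8
esi=25
ecx=25
edx=29
eax=33
ecx=25^9=16
ebx=(-8)*29=-232
edx=29^25=4
mov [0], eax → M[0]=33
halt.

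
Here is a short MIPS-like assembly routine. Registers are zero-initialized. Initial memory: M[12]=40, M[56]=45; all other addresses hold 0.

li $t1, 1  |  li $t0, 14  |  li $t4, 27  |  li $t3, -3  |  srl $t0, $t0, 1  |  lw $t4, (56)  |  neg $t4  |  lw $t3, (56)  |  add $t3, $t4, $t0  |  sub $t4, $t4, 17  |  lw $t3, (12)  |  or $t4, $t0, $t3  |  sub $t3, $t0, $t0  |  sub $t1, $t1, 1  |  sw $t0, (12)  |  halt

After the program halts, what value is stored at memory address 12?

$t1=1
$t0=14
$t4=27
$t3=-3
$t0=14>>1=7
$t4=M[56]=45
$t4=-(45)=-45
$t3=M[56]=45
$t3=(-45)+7=-38
$t4=(-45)-17=-62
$t3=M[12]=40
$t4=7|40=47
$t3=7-7=0
$t1=1-1=0
sw $t0, (12) → M[12]=7
halt.

7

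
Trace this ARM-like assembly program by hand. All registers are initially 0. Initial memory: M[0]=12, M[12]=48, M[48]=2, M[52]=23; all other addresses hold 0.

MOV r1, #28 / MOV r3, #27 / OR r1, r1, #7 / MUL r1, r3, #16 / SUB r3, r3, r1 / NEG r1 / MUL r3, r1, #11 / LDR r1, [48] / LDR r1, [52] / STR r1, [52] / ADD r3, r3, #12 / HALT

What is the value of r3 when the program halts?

r1=28
r3=27
r1=28|7=31
r1=27*16=432
r3=27-432=-405
r1=-(432)=-432
r3=(-432)*11=-4752
r1=M[48]=2
r1=M[52]=23
STR r1, [52] → M[52]=23
r3=(-4752)+12=-4740
halt.

-4740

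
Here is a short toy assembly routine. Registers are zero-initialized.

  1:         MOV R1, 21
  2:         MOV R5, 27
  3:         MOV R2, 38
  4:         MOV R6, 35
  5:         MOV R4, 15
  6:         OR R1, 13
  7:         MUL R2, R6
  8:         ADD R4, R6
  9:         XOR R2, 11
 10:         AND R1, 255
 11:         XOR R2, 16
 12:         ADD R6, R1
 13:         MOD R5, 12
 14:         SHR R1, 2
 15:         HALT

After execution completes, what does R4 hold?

after MOV R1, 21: R1=21
after MOV R5, 27: R5=27
after MOV R2, 38: R2=38
after MOV R6, 35: R6=35
after MOV R4, 15: R4=15
after OR R1, 13: R1=21|13=29
after MUL R2, R6: R2=38*35=1330
after ADD R4, R6: R4=15+35=50
after XOR R2, 11: R2=1330^11=1337
after AND R1, 255: R1=29&255=29
after XOR R2, 16: R2=1337^16=1321
after ADD R6, R1: R6=35+29=64
after MOD R5, 12: R5=27%12=3
after SHR R1, 2: R1=29>>2=7
halt.

50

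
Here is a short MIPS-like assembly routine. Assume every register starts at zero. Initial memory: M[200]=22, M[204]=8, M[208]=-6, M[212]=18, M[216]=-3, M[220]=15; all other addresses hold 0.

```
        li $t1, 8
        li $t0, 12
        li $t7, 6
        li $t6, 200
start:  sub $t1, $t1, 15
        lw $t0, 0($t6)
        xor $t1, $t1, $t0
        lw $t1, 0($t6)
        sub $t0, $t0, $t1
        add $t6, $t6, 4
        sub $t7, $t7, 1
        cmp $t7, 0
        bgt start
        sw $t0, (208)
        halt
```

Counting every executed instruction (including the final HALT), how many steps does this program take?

60

li $t1, 8 → $t1=8
li $t0, 12 → $t0=12
li $t7, 6 → $t7=6
li $t6, 200 → $t6=200
sub $t1, $t1, 15 → $t1=8-15=-7
lw $t0, 0($t6) → $t0=M[200]=22
xor $t1, $t1, $t0 → $t1=(-7)^22=-17
lw $t1, 0($t6) → $t1=M[200]=22
sub $t0, $t0, $t1 → $t0=22-22=0
add $t6, $t6, 4 → $t6=200+4=204
sub $t7, $t7, 1 → $t7=6-1=5
cmp $t7, 0  (cmp 5,0)
bgt start: taken
sub $t1, $t1, 15 → $t1=22-15=7
lw $t0, 0($t6) → $t0=M[204]=8
xor $t1, $t1, $t0 → $t1=7^8=15
lw $t1, 0($t6) → $t1=M[204]=8
sub $t0, $t0, $t1 → $t0=8-8=0
add $t6, $t6, 4 → $t6=204+4=208
sub $t7, $t7, 1 → $t7=5-1=4
cmp $t7, 0  (cmp 4,0)
bgt start: taken
sub $t1, $t1, 15 → $t1=8-15=-7
lw $t0, 0($t6) → $t0=M[208]=-6
xor $t1, $t1, $t0 → $t1=(-7)^(-6)=3
lw $t1, 0($t6) → $t1=M[208]=-6
sub $t0, $t0, $t1 → $t0=(-6)-(-6)=0
add $t6, $t6, 4 → $t6=208+4=212
sub $t7, $t7, 1 → $t7=4-1=3
cmp $t7, 0  (cmp 3,0)
bgt start: taken
sub $t1, $t1, 15 → $t1=(-6)-15=-21
lw $t0, 0($t6) → $t0=M[212]=18
xor $t1, $t1, $t0 → $t1=(-21)^18=-7
lw $t1, 0($t6) → $t1=M[212]=18
sub $t0, $t0, $t1 → $t0=18-18=0
add $t6, $t6, 4 → $t6=212+4=216
sub $t7, $t7, 1 → $t7=3-1=2
cmp $t7, 0  (cmp 2,0)
bgt start: taken
sub $t1, $t1, 15 → $t1=18-15=3
lw $t0, 0($t6) → $t0=M[216]=-3
xor $t1, $t1, $t0 → $t1=3^(-3)=-2
lw $t1, 0($t6) → $t1=M[216]=-3
sub $t0, $t0, $t1 → $t0=(-3)-(-3)=0
add $t6, $t6, 4 → $t6=216+4=220
sub $t7, $t7, 1 → $t7=2-1=1
cmp $t7, 0  (cmp 1,0)
bgt start: taken
sub $t1, $t1, 15 → $t1=(-3)-15=-18
lw $t0, 0($t6) → $t0=M[220]=15
xor $t1, $t1, $t0 → $t1=(-18)^15=-31
lw $t1, 0($t6) → $t1=M[220]=15
sub $t0, $t0, $t1 → $t0=15-15=0
add $t6, $t6, 4 → $t6=220+4=224
sub $t7, $t7, 1 → $t7=1-1=0
cmp $t7, 0  (cmp 0,0)
bgt start: not taken
sw $t0, (208) → M[208]=0
halt.
Total executed instructions: 60.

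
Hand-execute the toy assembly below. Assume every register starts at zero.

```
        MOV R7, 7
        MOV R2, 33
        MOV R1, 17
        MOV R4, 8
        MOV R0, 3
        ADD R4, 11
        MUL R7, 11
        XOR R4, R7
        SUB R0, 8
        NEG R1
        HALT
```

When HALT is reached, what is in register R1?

-17

MOV R7, 7 → R7=7
MOV R2, 33 → R2=33
MOV R1, 17 → R1=17
MOV R4, 8 → R4=8
MOV R0, 3 → R0=3
ADD R4, 11 → R4=8+11=19
MUL R7, 11 → R7=7*11=77
XOR R4, R7 → R4=19^77=94
SUB R0, 8 → R0=3-8=-5
NEG R1 → R1=-(17)=-17
halt.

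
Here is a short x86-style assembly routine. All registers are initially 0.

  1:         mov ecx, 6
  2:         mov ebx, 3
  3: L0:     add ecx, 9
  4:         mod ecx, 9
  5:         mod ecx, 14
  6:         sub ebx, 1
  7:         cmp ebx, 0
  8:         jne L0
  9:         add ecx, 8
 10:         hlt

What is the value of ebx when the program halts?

after mov ecx, 6: ecx=6
after mov ebx, 3: ebx=3
after add ecx, 9: ecx=6+9=15
after mod ecx, 9: ecx=15%9=6
after mod ecx, 14: ecx=6%14=6
after sub ebx, 1: ebx=3-1=2
cmp ebx, 0  (cmp 2,0)
jne L0: taken
after add ecx, 9: ecx=6+9=15
after mod ecx, 9: ecx=15%9=6
after mod ecx, 14: ecx=6%14=6
after sub ebx, 1: ebx=2-1=1
cmp ebx, 0  (cmp 1,0)
jne L0: taken
after add ecx, 9: ecx=6+9=15
after mod ecx, 9: ecx=15%9=6
after mod ecx, 14: ecx=6%14=6
after sub ebx, 1: ebx=1-1=0
cmp ebx, 0  (cmp 0,0)
jne L0: not taken
after add ecx, 8: ecx=6+8=14
halt.

0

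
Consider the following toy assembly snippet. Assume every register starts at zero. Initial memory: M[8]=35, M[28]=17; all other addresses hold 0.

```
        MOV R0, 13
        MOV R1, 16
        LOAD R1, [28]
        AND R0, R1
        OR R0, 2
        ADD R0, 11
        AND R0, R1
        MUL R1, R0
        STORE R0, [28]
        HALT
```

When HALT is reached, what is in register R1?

R0=13
R1=16
R1=M[28]=17
R0=13&17=1
R0=1|2=3
R0=3+11=14
R0=14&17=0
R1=17*0=0
STORE R0, [28] → M[28]=0
halt.

0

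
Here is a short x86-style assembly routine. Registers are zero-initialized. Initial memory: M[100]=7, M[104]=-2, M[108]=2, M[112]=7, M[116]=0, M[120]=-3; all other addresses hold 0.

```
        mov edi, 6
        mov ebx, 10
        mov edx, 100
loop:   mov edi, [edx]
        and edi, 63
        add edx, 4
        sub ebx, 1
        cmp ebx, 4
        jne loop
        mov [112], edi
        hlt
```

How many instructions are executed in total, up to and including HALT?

mov edi, 6 → edi=6
mov ebx, 10 → ebx=10
mov edx, 100 → edx=100
mov edi, [edx] → edi=M[100]=7
and edi, 63 → edi=7&63=7
add edx, 4 → edx=100+4=104
sub ebx, 1 → ebx=10-1=9
cmp ebx, 4  (cmp 9,4)
jne loop: taken
mov edi, [edx] → edi=M[104]=-2
and edi, 63 → edi=(-2)&63=62
add edx, 4 → edx=104+4=108
sub ebx, 1 → ebx=9-1=8
cmp ebx, 4  (cmp 8,4)
jne loop: taken
mov edi, [edx] → edi=M[108]=2
and edi, 63 → edi=2&63=2
add edx, 4 → edx=108+4=112
sub ebx, 1 → ebx=8-1=7
cmp ebx, 4  (cmp 7,4)
jne loop: taken
mov edi, [edx] → edi=M[112]=7
and edi, 63 → edi=7&63=7
add edx, 4 → edx=112+4=116
sub ebx, 1 → ebx=7-1=6
cmp ebx, 4  (cmp 6,4)
jne loop: taken
mov edi, [edx] → edi=M[116]=0
and edi, 63 → edi=0&63=0
add edx, 4 → edx=116+4=120
sub ebx, 1 → ebx=6-1=5
cmp ebx, 4  (cmp 5,4)
jne loop: taken
mov edi, [edx] → edi=M[120]=-3
and edi, 63 → edi=(-3)&63=61
add edx, 4 → edx=120+4=124
sub ebx, 1 → ebx=5-1=4
cmp ebx, 4  (cmp 4,4)
jne loop: not taken
mov [112], edi → M[112]=61
halt.
Total executed instructions: 41.

41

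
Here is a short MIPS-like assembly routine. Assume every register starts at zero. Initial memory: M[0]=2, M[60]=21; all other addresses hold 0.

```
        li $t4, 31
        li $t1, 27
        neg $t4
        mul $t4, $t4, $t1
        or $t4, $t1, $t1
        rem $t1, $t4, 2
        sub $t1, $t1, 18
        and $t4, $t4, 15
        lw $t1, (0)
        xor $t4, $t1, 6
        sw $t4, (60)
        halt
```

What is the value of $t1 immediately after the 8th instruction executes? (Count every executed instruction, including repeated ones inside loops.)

-17

after li $t4, 31: $t4=31
after li $t1, 27: $t1=27
after neg $t4: $t4=-(31)=-31
after mul $t4, $t4, $t1: $t4=(-31)*27=-837
after or $t4, $t1, $t1: $t4=27|27=27
after rem $t1, $t4, 2: $t1=27%2=1
after sub $t1, $t1, 18: $t1=1-18=-17
after and $t4, $t4, 15: $t4=27&15=11
After step 8: $t1 = -17.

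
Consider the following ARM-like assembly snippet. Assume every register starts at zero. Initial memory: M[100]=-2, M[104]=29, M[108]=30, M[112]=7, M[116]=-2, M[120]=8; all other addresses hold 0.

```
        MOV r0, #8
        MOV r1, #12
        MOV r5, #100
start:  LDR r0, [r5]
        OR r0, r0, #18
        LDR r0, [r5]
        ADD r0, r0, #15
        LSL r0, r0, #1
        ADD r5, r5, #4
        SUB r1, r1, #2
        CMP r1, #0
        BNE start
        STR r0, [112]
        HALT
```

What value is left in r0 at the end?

after MOV r0, #8: r0=8
after MOV r1, #12: r1=12
after MOV r5, #100: r5=100
after LDR r0, [r5]: r0=M[100]=-2
after OR r0, r0, #18: r0=(-2)|18=-2
after LDR r0, [r5]: r0=M[100]=-2
after ADD r0, r0, #15: r0=(-2)+15=13
after LSL r0, r0, #1: r0=13<<1=26
after ADD r5, r5, #4: r5=100+4=104
after SUB r1, r1, #2: r1=12-2=10
CMP r1, #0  (cmp 10,0)
BNE start: taken
after LDR r0, [r5]: r0=M[104]=29
after OR r0, r0, #18: r0=29|18=31
after LDR r0, [r5]: r0=M[104]=29
after ADD r0, r0, #15: r0=29+15=44
after LSL r0, r0, #1: r0=44<<1=88
after ADD r5, r5, #4: r5=104+4=108
after SUB r1, r1, #2: r1=10-2=8
CMP r1, #0  (cmp 8,0)
BNE start: taken
after LDR r0, [r5]: r0=M[108]=30
after OR r0, r0, #18: r0=30|18=30
after LDR r0, [r5]: r0=M[108]=30
after ADD r0, r0, #15: r0=30+15=45
after LSL r0, r0, #1: r0=45<<1=90
after ADD r5, r5, #4: r5=108+4=112
after SUB r1, r1, #2: r1=8-2=6
CMP r1, #0  (cmp 6,0)
BNE start: taken
after LDR r0, [r5]: r0=M[112]=7
after OR r0, r0, #18: r0=7|18=23
after LDR r0, [r5]: r0=M[112]=7
after ADD r0, r0, #15: r0=7+15=22
after LSL r0, r0, #1: r0=22<<1=44
after ADD r5, r5, #4: r5=112+4=116
after SUB r1, r1, #2: r1=6-2=4
CMP r1, #0  (cmp 4,0)
BNE start: taken
after LDR r0, [r5]: r0=M[116]=-2
after OR r0, r0, #18: r0=(-2)|18=-2
after LDR r0, [r5]: r0=M[116]=-2
after ADD r0, r0, #15: r0=(-2)+15=13
after LSL r0, r0, #1: r0=13<<1=26
after ADD r5, r5, #4: r5=116+4=120
after SUB r1, r1, #2: r1=4-2=2
CMP r1, #0  (cmp 2,0)
BNE start: taken
after LDR r0, [r5]: r0=M[120]=8
after OR r0, r0, #18: r0=8|18=26
after LDR r0, [r5]: r0=M[120]=8
after ADD r0, r0, #15: r0=8+15=23
after LSL r0, r0, #1: r0=23<<1=46
after ADD r5, r5, #4: r5=120+4=124
after SUB r1, r1, #2: r1=2-2=0
CMP r1, #0  (cmp 0,0)
BNE start: not taken
STR r0, [112] → M[112]=46
halt.

46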